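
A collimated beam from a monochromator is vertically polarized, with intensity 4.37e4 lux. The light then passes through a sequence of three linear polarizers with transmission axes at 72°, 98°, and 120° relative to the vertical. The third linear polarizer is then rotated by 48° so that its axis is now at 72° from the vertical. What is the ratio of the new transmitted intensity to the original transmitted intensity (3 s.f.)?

Before rotation:
I₁ = I₀ cos²(72° − 0°) = I₀ cos²(72°) = 0.09549 I₀.
I₂ = I₁ cos²(98° − 72°) = 0.09549 I₀ · cos²(26°) = 0.07714 I₀.
I₃ = I₂ cos²(120° − 98°) = 0.07714 I₀ · cos²(22°) = 0.06632 I₀.
After rotation:
I₁ = I₀ cos²(72° − 0°) = I₀ cos²(72°) = 0.09549 I₀.
I₂ = I₁ cos²(98° − 72°) = 0.09549 I₀ · cos²(26°) = 0.07714 I₀.
I₃ = I₂ cos²(72° − 98°) = 0.07714 I₀ · cos²(26°) = 0.06232 I₀.
Ratio = 0.06232 / 0.06632 = 0.9397.

I_new/I_old ≈ 0.940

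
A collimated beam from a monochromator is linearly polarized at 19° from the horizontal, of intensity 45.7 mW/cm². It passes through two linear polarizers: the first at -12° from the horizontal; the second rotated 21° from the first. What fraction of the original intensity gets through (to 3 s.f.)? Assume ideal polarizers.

I₁ = 45.7 mW/cm² · cos²(31°) = 33.58 mW/cm².
I₂ = I₁ · cos²(21°) = 33.58 · 0.8716 = 29.27 mW/cm².
Transmitted fraction = 0.6404.

I/I₀ ≈ 0.640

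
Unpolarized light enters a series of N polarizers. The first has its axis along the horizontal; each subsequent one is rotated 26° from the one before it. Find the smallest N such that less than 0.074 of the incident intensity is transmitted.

First polarizer halves the unpolarized light: factor 1/2.
Each further stage multiplies by cos²(26°) = 0.8078.
After N polarizers: T = 0.5·0.8078^(N−1). Require T < 0.074 ⇒ N−1 > ln(0.074/0.5)/ln(0.8078) = 8.95, so N−1 ≥ 9 and N = 10.
Check: N=10 gives T = 0.07326 < 0.074; N=9 gives T = 0.09068.

N = 10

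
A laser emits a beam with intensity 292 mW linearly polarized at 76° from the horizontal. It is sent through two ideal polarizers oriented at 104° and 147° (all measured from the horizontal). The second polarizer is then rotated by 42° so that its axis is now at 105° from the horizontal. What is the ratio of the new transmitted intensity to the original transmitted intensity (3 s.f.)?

I_new/I_old ≈ 1.87

Before rotation:
I₁ = I₀ cos²(104° − 76°) = I₀ cos²(28°) = 0.7796 I₀.
I₂ = I₁ cos²(147° − 104°) = 0.7796 I₀ · cos²(43°) = 0.417 I₀.
After rotation:
I₁ = I₀ cos²(104° − 76°) = I₀ cos²(28°) = 0.7796 I₀.
I₂ = I₁ cos²(105° − 104°) = 0.7796 I₀ · cos²(1°) = 0.7794 I₀.
Ratio = 0.7794 / 0.417 = 1.869.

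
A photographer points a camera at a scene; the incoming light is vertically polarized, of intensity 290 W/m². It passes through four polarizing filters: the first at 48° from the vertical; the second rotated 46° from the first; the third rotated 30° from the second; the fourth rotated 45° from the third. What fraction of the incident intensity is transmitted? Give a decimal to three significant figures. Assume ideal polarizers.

I/I₀ ≈ 0.0810

By Malus's law, I₁ = 290 W/m² · cos²(48°) = 129.8 W/m².
I₂ = I₁ · cos²(46°) = 129.8 · 0.4826 = 62.66 W/m².
I₃ = I₂ · cos²(30°) = 62.66 · 0.75 = 46.99 W/m².
I₄ = I₃ · cos²(45°) = 46.99 · 0.5 = 23.5 W/m².
Transmitted fraction = 0.08102.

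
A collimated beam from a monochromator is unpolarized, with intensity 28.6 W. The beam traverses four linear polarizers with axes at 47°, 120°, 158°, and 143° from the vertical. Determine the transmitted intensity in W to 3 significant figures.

I ≈ 0.708 W

Unpolarized light through the first polarizer → I₁ = 28.6 W/2 = 14.3 W, polarized at 47°.
I₂ = I₁ · cos²(73°) = 14.3 · 0.08548 = 1.222 W.
I₃ = I₂ · cos²(38°) = 1.222 · 0.621 = 0.7591 W.
I₄ = I₃ · cos²(15°) = 0.7591 · 0.933 = 0.7082 W.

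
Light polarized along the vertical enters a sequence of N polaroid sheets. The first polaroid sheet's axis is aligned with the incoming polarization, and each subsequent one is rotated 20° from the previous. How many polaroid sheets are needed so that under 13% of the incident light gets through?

N = 18

First polarizer is aligned with the polarization: full transmission.
Each further stage multiplies by cos²(20°) = 0.883.
After N polarizers: T = 0.883^(N−1). Require T < 0.13 ⇒ N−1 > ln(0.13)/ln(0.883) = 16.40, so N−1 ≥ 17 and N = 18.
Check: N=18 gives T = 0.1206 < 0.13; N=17 gives T = 0.1366.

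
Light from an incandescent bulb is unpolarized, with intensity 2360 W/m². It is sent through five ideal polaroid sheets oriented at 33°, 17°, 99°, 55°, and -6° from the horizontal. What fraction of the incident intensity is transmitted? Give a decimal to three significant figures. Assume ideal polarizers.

I/I₀ ≈ 0.00109

Unpolarized light through the first polarizer → I₁ = 2360 W/m²/2 = 1180 W/m², polarized at 33°.
I₂ = I₁ · cos²(16°) = 1180 · 0.924 = 1090 W/m².
I₃ = I₂ · cos²(82°) = 1090 · 0.01937 = 21.12 W/m².
I₄ = I₃ · cos²(44°) = 21.12 · 0.5174 = 10.93 W/m².
I₅ = I₄ · cos²(61°) = 10.93 · 0.235 = 2.569 W/m².
Transmitted fraction = 0.001088.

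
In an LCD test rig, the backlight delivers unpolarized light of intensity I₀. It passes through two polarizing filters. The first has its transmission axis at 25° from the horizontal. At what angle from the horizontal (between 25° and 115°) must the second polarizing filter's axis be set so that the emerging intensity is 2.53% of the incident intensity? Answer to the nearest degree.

θ ≈ 102°

Unpolarized light through the first polarizer → I₁ = ½ I₀, now polarized at 25°.
Need I₂/I₀ = 0.0253, so cos²(θ − 25°) = 0.0253 / 0.5 = 0.0506.
θ − 25° = arccos(√0.0506) = 77.0°, giving θ ≈ 25 + 77.0 = 102.0°.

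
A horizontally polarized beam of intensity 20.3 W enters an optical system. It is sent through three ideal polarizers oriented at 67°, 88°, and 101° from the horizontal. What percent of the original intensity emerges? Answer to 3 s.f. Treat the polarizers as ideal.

I₁ = 20.3 W · cos²(67°) = 3.099 W.
I₂ = I₁ · cos²(21°) = 3.099 · 0.8716 = 2.701 W.
I₃ = I₂ · cos²(13°) = 2.701 · 0.9494 = 2.565 W.
That is 12.63% of the incident intensity.

≈ 12.6%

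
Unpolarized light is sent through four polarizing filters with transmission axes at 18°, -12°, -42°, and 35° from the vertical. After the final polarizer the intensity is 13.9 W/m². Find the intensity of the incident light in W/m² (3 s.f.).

Unpolarized light through the first polarizer → I₁ = ½ I₀, now polarized at 18°.
I₂ = I₁ cos²(-12° − 18°) = 0.5 I₀ · cos²(30°) = 0.375 I₀.
I₃ = I₂ cos²(-42° + 12°) = 0.375 I₀ · cos²(30°) = 0.2813 I₀.
I₄ = I₃ cos²(35° + 42°) = 0.2813 I₀ · cos²(77°) = 0.01423 I₀.
So 13.9 W/m² = 0.01423 I₀, giving I₀ = 13.9/0.01423 = 976.7 W/m².

I₀ ≈ 977 W/m²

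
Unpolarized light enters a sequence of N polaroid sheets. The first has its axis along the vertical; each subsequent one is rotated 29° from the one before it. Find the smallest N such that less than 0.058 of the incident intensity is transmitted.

First polarizer halves the unpolarized light: factor 1/2.
Each further stage multiplies by cos²(29°) = 0.765.
After N polarizers: T = 0.5·0.765^(N−1). Require T < 0.058 ⇒ N−1 > ln(0.058/0.5)/ln(0.765) = 8.04, so N−1 ≥ 9 and N = 10.
Check: N=10 gives T = 0.04485 < 0.058; N=9 gives T = 0.05862.

N = 10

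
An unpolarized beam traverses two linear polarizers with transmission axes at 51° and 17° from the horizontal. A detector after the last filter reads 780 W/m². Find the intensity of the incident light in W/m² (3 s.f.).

Unpolarized light through the first polarizer → I₁ = ½ I₀, now polarized at 51°.
I₂ = I₁ cos²(17° − 51°) = 0.5 I₀ · cos²(34°) = 0.3437 I₀.
So 780 W/m² = 0.3437 I₀, giving I₀ = 780/0.3437 = 2270 W/m².

I₀ ≈ 2270 W/m²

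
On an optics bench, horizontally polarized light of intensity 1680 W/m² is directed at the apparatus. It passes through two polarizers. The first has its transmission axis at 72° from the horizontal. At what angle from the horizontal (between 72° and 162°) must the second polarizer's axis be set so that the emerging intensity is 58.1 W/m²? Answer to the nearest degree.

I₁ = I₀ cos²(72° − 0°) = I₀ cos²(72°) = 0.09549 I₀.
Target fraction: 58.1 / 1680 W/m² = 0.03458 of I₀.
Need I₂/I₀ = 0.03458, so cos²(θ − 72°) = 0.03458 / 0.09549 = 0.3622.
θ − 72° = arccos(√0.3622) = 53.0°, giving θ ≈ 72 + 53.0 = 125.0°.

θ ≈ 125°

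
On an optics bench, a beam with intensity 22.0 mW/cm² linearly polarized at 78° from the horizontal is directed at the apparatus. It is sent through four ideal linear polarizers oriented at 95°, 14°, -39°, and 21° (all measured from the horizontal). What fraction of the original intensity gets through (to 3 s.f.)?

I₁ = 22.0 mW/cm² · cos²(17°) = 20.12 mW/cm².
I₂ = I₁ · cos²(81°) = 20.12 · 0.02447 = 0.4924 mW/cm².
I₃ = I₂ · cos²(53°) = 0.4924 · 0.3622 = 0.1783 mW/cm².
I₄ = I₃ · cos²(60°) = 0.1783 · 0.25 = 0.04458 mW/cm².
Transmitted fraction = 0.002026.

I/I₀ ≈ 0.00203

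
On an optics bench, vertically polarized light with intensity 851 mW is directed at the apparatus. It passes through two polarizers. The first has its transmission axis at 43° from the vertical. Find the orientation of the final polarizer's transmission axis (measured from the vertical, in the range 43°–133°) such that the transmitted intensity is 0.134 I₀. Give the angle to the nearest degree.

I₁ = I₀ cos²(43° − 0°) = I₀ cos²(43°) = 0.5349 I₀.
Need I₂/I₀ = 0.134, so cos²(θ − 43°) = 0.134 / 0.5349 = 0.2505.
θ − 43° = arccos(√0.2505) = 60.0°, giving θ ≈ 43 + 60.0 = 103.0°.

θ ≈ 103°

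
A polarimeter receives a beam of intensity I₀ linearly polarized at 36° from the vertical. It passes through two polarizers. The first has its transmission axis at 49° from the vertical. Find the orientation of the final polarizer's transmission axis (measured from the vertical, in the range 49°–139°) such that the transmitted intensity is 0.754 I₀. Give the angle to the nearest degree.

θ ≈ 76°

By Malus's law, I₁ = I₀ cos²(49° − 36°) = I₀ cos²(13°) = 0.9494 I₀.
Need I₂/I₀ = 0.754, so cos²(θ − 49°) = 0.754 / 0.9494 = 0.7942.
θ − 49° = arccos(√0.7942) = 27.0°, giving θ ≈ 49 + 27.0 = 76.0°.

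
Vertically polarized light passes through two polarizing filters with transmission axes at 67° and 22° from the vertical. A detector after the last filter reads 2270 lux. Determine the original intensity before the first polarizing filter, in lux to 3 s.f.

I₀ ≈ 2.97e4 lux

I₁ = I₀ cos²(67° − 0°) = I₀ cos²(67°) = 0.1527 I₀.
I₂ = I₁ cos²(22° − 67°) = 0.1527 I₀ · cos²(45°) = 0.07634 I₀.
So 2270 lux = 0.07634 I₀, giving I₀ = 2270/0.07634 = 2.974e+04 lux.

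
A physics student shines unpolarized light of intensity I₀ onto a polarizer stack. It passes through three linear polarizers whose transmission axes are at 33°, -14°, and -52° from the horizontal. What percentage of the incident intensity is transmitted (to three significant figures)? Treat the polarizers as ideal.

≈ 14.4%

Unpolarized light through the first polarizer → I₁ = ½ I₀, now polarized at 33°.
I₂ = I₁ cos²(-14° − 33°) = 0.5 I₀ · cos²(47°) = 0.2326 I₀.
I₃ = I₂ cos²(-52° + 14°) = 0.2326 I₀ · cos²(38°) = 0.1444 I₀.
That is 14.44% of the incident intensity.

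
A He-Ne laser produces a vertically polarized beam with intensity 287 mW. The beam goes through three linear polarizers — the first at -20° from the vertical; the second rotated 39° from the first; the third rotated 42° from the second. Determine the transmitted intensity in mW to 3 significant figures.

I ≈ 84.5 mW

I₁ = 287 mW · cos²(20°) = 253.4 mW.
I₂ = I₁ · cos²(39°) = 253.4 · 0.604 = 153.1 mW.
I₃ = I₂ · cos²(42°) = 153.1 · 0.5523 = 84.53 mW.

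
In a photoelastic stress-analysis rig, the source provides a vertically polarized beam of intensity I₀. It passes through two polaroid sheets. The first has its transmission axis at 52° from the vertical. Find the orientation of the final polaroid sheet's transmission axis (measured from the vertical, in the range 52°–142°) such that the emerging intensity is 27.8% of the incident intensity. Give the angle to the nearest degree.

θ ≈ 83°

By Malus's law, I₁ = I₀ cos²(52° − 0°) = I₀ cos²(52°) = 0.379 I₀.
Need I₂/I₀ = 0.278, so cos²(θ − 52°) = 0.278 / 0.379 = 0.7334.
θ − 52° = arccos(√0.7334) = 31.1°, giving θ ≈ 52 + 31.1 = 83.1°.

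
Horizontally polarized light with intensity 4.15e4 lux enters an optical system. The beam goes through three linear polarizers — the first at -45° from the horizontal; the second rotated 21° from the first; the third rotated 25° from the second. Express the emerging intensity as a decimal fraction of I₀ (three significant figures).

I₁ = 4.15e4 lux · cos²(45°) = 2.075e+04 lux.
I₂ = I₁ · cos²(21°) = 2.075e+04 · 0.8716 = 1.809e+04 lux.
I₃ = I₂ · cos²(25°) = 1.809e+04 · 0.8214 = 1.486e+04 lux.
Transmitted fraction = 0.358.

I/I₀ ≈ 0.358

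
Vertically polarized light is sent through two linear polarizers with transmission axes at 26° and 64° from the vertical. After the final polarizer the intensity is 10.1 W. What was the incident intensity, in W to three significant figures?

By Malus's law, I₁ = I₀ cos²(26° − 0°) = I₀ cos²(26°) = 0.8078 I₀.
I₂ = I₁ cos²(64° − 26°) = 0.8078 I₀ · cos²(38°) = 0.5016 I₀.
So 10.1 W = 0.5016 I₀, giving I₀ = 10.1/0.5016 = 20.13 W.

I₀ ≈ 20.1 W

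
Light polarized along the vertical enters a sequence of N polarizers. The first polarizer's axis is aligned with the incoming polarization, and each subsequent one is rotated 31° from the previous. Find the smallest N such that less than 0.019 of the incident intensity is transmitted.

First polarizer is aligned with the polarization: full transmission.
Each further stage multiplies by cos²(31°) = 0.7347.
After N polarizers: T = 0.7347^(N−1). Require T < 0.019 ⇒ N−1 > ln(0.019)/ln(0.7347) = 12.86, so N−1 ≥ 13 and N = 14.
Check: N=14 gives T = 0.01818 < 0.019; N=13 gives T = 0.02475.

N = 14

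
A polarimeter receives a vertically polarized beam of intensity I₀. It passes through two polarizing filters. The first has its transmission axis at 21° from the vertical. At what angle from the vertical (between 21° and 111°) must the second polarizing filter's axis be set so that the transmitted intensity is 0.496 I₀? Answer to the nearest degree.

θ ≈ 62°

I₁ = I₀ cos²(21° − 0°) = I₀ cos²(21°) = 0.8716 I₀.
Need I₂/I₀ = 0.496, so cos²(θ − 21°) = 0.496 / 0.8716 = 0.5691.
θ − 21° = arccos(√0.5691) = 41.0°, giving θ ≈ 21 + 41.0 = 62.0°.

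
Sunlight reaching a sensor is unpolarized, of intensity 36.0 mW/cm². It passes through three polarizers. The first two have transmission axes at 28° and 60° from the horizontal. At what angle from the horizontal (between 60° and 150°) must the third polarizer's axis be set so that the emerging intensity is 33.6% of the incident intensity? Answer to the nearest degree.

Unpolarized light through the first polarizer → I₁ = ½ I₀, now polarized at 28°.
I₂ = I₁ cos²(60° − 28°) = 0.5 I₀ · cos²(32°) = 0.3596 I₀.
Need I₃/I₀ = 0.336, so cos²(θ − 60°) = 0.336 / 0.3596 = 0.9344.
θ − 60° = arccos(√0.9344) = 14.8°, giving θ ≈ 60 + 14.8 = 74.8°.

θ ≈ 75°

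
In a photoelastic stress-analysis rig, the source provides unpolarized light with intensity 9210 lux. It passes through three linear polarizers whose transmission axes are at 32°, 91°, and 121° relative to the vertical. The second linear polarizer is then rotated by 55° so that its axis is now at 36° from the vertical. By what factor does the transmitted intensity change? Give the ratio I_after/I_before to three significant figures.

I_new/I_old ≈ 0.0380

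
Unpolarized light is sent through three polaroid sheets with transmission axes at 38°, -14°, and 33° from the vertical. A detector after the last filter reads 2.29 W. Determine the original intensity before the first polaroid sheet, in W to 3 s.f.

Unpolarized light through the first polarizer → I₁ = ½ I₀, now polarized at 38°.
I₂ = I₁ cos²(-14° − 38°) = 0.5 I₀ · cos²(52°) = 0.1895 I₀.
I₃ = I₂ cos²(33° + 14°) = 0.1895 I₀ · cos²(47°) = 0.08815 I₀.
So 2.29 W = 0.08815 I₀, giving I₀ = 2.29/0.08815 = 25.98 W.

I₀ ≈ 26.0 W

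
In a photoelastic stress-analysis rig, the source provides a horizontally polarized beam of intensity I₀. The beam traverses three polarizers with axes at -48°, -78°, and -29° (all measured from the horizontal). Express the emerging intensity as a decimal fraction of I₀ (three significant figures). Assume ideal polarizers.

≈ 0.145 I₀

I₁ = I₀ cos²(-48° − 0°) = I₀ cos²(48°) = 0.4477 I₀.
I₂ = I₁ cos²(-78° + 48°) = 0.4477 I₀ · cos²(30°) = 0.3358 I₀.
I₃ = I₂ cos²(-29° + 78°) = 0.3358 I₀ · cos²(49°) = 0.1445 I₀.
Transmitted fraction = 0.1445.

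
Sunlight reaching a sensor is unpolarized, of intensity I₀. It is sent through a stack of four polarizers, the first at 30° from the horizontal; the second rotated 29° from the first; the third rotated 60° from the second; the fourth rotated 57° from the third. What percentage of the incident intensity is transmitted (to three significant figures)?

Unpolarized light through the first polarizer → I₁ = ½ I₀, now polarized at 30°.
I₂ = I₁ cos²(29°) = 0.5 · 0.765 I₀ = 0.3825 I₀.
I₃ = I₂ cos²(60°) = 0.3825 · 0.25 I₀ = 0.09562 I₀.
I₄ = I₃ cos²(57°) = 0.09562 · 0.2966 I₀ = 0.02836 I₀.
That is 2.836% of the incident intensity.

≈ 2.84%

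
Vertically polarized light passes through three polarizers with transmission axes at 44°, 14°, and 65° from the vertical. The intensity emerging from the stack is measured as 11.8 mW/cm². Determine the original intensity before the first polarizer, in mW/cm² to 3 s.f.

I₁ = I₀ cos²(44° − 0°) = I₀ cos²(44°) = 0.5174 I₀.
I₂ = I₁ cos²(14° − 44°) = 0.5174 I₀ · cos²(30°) = 0.3881 I₀.
I₃ = I₂ cos²(65° − 14°) = 0.3881 I₀ · cos²(51°) = 0.1537 I₀.
So 11.8 mW/cm² = 0.1537 I₀, giving I₀ = 11.8/0.1537 = 76.77 mW/cm².

I₀ ≈ 76.8 mW/cm²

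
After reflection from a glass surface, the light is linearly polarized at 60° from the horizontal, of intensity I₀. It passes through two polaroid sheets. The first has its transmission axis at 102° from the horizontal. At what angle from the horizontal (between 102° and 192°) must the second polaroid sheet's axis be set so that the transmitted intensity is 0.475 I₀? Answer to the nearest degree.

θ ≈ 124°

I₁ = I₀ cos²(102° − 60°) = I₀ cos²(42°) = 0.5523 I₀.
Need I₂/I₀ = 0.475, so cos²(θ − 102°) = 0.475 / 0.5523 = 0.8601.
θ − 102° = arccos(√0.8601) = 22.0°, giving θ ≈ 102 + 22.0 = 124.0°.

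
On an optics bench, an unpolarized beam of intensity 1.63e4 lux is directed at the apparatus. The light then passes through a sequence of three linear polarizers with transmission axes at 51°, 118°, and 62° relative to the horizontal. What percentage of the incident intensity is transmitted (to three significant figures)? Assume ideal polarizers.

Unpolarized light through the first polarizer → I₁ = 1.63e4 lux/2 = 8150 lux, polarized at 51°.
I₂ = I₁ · cos²(67°) = 8150 · 0.1527 = 1244 lux.
I₃ = I₂ · cos²(56°) = 1244 · 0.3127 = 389.1 lux.
That is 2.387% of the incident intensity.

≈ 2.39%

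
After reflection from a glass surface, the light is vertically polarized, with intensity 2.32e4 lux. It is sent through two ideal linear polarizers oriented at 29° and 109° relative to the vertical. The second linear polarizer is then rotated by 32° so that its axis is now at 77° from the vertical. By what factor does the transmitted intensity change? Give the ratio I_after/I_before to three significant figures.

I_new/I_old ≈ 14.8

Before rotation:
I₁ = I₀ cos²(29° − 0°) = I₀ cos²(29°) = 0.765 I₀.
I₂ = I₁ cos²(109° − 29°) = 0.765 I₀ · cos²(80°) = 0.02307 I₀.
After rotation:
I₁ = I₀ cos²(29° − 0°) = I₀ cos²(29°) = 0.765 I₀.
I₂ = I₁ cos²(77° − 29°) = 0.765 I₀ · cos²(48°) = 0.3425 I₀.
Ratio = 0.3425 / 0.02307 = 14.85.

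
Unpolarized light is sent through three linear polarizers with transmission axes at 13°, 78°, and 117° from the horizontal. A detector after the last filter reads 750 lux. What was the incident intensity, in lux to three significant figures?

Unpolarized light through the first polarizer → I₁ = ½ I₀, now polarized at 13°.
I₂ = I₁ cos²(78° − 13°) = 0.5 I₀ · cos²(65°) = 0.0893 I₀.
I₃ = I₂ cos²(117° − 78°) = 0.0893 I₀ · cos²(39°) = 0.05394 I₀.
So 750 lux = 0.05394 I₀, giving I₀ = 750/0.05394 = 1.391e+04 lux.

I₀ ≈ 1.39e4 lux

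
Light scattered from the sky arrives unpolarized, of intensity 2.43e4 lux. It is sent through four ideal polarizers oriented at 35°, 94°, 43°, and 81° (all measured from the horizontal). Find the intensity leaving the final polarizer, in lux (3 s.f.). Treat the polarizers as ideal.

I ≈ 793 lux

Unpolarized light through the first polarizer → I₁ = 2.43e4 lux/2 = 1.215e+04 lux, polarized at 35°.
I₂ = I₁ · cos²(59°) = 1.215e+04 · 0.2653 = 3223 lux.
I₃ = I₂ · cos²(51°) = 3223 · 0.396 = 1276 lux.
I₄ = I₃ · cos²(38°) = 1276 · 0.621 = 792.6 lux.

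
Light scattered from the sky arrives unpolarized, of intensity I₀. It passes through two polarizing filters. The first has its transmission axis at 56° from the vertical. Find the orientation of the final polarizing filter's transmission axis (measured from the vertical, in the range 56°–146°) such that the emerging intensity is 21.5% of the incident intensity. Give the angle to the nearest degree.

θ ≈ 105°

Unpolarized light through the first polarizer → I₁ = ½ I₀, now polarized at 56°.
Need I₂/I₀ = 0.215, so cos²(θ − 56°) = 0.215 / 0.5 = 0.43.
θ − 56° = arccos(√0.43) = 49.0°, giving θ ≈ 56 + 49.0 = 105.0°.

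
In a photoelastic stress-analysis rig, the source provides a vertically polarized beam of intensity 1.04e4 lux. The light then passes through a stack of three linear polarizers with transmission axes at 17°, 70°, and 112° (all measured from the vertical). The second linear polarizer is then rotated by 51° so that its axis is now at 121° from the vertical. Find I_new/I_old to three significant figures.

Before rotation:
I₁ = I₀ cos²(17° − 0°) = I₀ cos²(17°) = 0.9145 I₀.
I₂ = I₁ cos²(70° − 17°) = 0.9145 I₀ · cos²(53°) = 0.3312 I₀.
I₃ = I₂ cos²(112° − 70°) = 0.3312 I₀ · cos²(42°) = 0.1829 I₀.
After rotation:
I₁ = I₀ cos²(17° − 0°) = I₀ cos²(17°) = 0.9145 I₀.
Angle between axes 1 and 2: 76°. I₂ = 0.9145 I₀ · cos²(76°) = 0.05352 I₀.
I₃ = I₂ cos²(112° − 121°) = 0.05352 I₀ · cos²(9°) = 0.05221 I₀.
Ratio = 0.05221 / 0.1829 = 0.2854.

I_new/I_old ≈ 0.285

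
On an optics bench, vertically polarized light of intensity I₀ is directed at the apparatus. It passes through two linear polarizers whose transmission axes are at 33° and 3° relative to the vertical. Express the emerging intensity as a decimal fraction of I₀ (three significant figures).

I₁ = I₀ cos²(33° − 0°) = I₀ cos²(33°) = 0.7034 I₀.
I₂ = I₁ cos²(3° − 33°) = 0.7034 I₀ · cos²(30°) = 0.5275 I₀.
Transmitted fraction = 0.5275.

≈ 0.528 I₀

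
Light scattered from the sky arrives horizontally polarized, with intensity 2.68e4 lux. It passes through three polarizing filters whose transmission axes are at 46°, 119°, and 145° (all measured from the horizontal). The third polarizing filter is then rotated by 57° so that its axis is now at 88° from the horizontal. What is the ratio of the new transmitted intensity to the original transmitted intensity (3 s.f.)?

Before rotation:
I₁ = I₀ cos²(46° − 0°) = I₀ cos²(46°) = 0.4826 I₀.
I₂ = I₁ cos²(119° − 46°) = 0.4826 I₀ · cos²(73°) = 0.04125 I₀.
I₃ = I₂ cos²(145° − 119°) = 0.04125 I₀ · cos²(26°) = 0.03332 I₀.
After rotation:
I₁ = I₀ cos²(46° − 0°) = I₀ cos²(46°) = 0.4826 I₀.
I₂ = I₁ cos²(119° − 46°) = 0.4826 I₀ · cos²(73°) = 0.04125 I₀.
I₃ = I₂ cos²(88° − 119°) = 0.04125 I₀ · cos²(31°) = 0.03031 I₀.
Ratio = 0.03031 / 0.03332 = 0.9095.

I_new/I_old ≈ 0.910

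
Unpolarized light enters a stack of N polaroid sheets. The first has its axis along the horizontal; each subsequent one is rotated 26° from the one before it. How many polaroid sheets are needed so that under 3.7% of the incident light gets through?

First polarizer halves the unpolarized light: factor 1/2.
Each further stage multiplies by cos²(26°) = 0.8078.
After N polarizers: T = 0.5·0.8078^(N−1). Require T < 0.037 ⇒ N−1 > ln(0.037/0.5)/ln(0.8078) = 12.20, so N−1 ≥ 13 and N = 14.
Check: N=14 gives T = 0.0312 < 0.037; N=13 gives T = 0.03862.

N = 14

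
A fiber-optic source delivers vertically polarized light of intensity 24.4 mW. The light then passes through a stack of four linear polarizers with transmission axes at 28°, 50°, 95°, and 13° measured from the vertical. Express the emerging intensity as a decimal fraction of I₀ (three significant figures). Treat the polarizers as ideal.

I/I₀ ≈ 0.00649

By Malus's law, I₁ = 24.4 mW · cos²(28°) = 19.02 mW.
I₂ = I₁ · cos²(22°) = 19.02 · 0.8597 = 16.35 mW.
I₃ = I₂ · cos²(45°) = 16.35 · 0.5 = 8.176 mW.
I₄ = I₃ · cos²(82°) = 8.176 · 0.01937 = 0.1584 mW.
Transmitted fraction = 0.006491.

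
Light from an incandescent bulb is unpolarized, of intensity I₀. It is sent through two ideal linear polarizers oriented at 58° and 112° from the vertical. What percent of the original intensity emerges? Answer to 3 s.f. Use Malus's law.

≈ 17.3%

Unpolarized light through the first polarizer → I₁ = ½ I₀, now polarized at 58°.
I₂ = I₁ cos²(112° − 58°) = 0.5 I₀ · cos²(54°) = 0.1727 I₀.
That is 17.27% of the incident intensity.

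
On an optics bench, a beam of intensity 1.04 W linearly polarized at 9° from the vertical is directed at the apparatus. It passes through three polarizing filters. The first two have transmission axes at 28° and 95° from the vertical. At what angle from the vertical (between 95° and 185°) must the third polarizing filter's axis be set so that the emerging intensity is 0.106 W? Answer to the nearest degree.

θ ≈ 125°

By Malus's law, I₁ = I₀ cos²(28° − 9°) = I₀ cos²(19°) = 0.894 I₀.
I₂ = I₁ cos²(95° − 28°) = 0.894 I₀ · cos²(67°) = 0.1365 I₀.
Target fraction: 0.106 / 1.04 W = 0.1019 of I₀.
Need I₃/I₀ = 0.1019, so cos²(θ − 95°) = 0.1019 / 0.1365 = 0.7468.
θ − 95° = arccos(√0.7468) = 30.2°, giving θ ≈ 95 + 30.2 = 125.2°.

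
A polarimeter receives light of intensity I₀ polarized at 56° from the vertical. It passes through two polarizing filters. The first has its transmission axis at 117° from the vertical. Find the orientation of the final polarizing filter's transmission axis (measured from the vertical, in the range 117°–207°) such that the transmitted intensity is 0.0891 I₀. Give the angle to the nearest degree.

θ ≈ 169°

I₁ = I₀ cos²(117° − 56°) = I₀ cos²(61°) = 0.235 I₀.
Need I₂/I₀ = 0.0891, so cos²(θ − 117°) = 0.0891 / 0.235 = 0.3791.
θ − 117° = arccos(√0.3791) = 52.0°, giving θ ≈ 117 + 52.0 = 169.0°.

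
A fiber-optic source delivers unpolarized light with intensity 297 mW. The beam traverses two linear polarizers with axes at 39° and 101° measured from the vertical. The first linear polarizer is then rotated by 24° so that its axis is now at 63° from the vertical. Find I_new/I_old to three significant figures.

I_new/I_old ≈ 2.82

Before rotation:
Unpolarized light through the first polarizer → I₁ = ½ I₀, now polarized at 39°.
I₂ = I₁ cos²(101° − 39°) = 0.5 I₀ · cos²(62°) = 0.1102 I₀.
After rotation:
Unpolarized light through the first polarizer → I₁ = ½ I₀, now polarized at 63°.
I₂ = I₁ cos²(101° − 63°) = 0.5 I₀ · cos²(38°) = 0.3105 I₀.
Ratio = 0.3105 / 0.1102 = 2.817.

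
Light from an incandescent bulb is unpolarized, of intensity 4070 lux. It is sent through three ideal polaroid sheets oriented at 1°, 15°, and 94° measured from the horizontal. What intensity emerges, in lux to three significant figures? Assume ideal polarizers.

I ≈ 69.8 lux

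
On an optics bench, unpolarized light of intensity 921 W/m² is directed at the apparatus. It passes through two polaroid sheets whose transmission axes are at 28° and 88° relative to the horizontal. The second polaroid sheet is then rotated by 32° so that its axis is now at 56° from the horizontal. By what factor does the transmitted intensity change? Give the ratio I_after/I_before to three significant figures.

I_new/I_old ≈ 3.12

Before rotation:
Unpolarized light through the first polarizer → I₁ = ½ I₀, now polarized at 28°.
I₂ = I₁ cos²(88° − 28°) = 0.5 I₀ · cos²(60°) = 0.125 I₀.
After rotation:
Unpolarized light through the first polarizer → I₁ = ½ I₀, now polarized at 28°.
I₂ = I₁ cos²(56° − 28°) = 0.5 I₀ · cos²(28°) = 0.3898 I₀.
Ratio = 0.3898 / 0.125 = 3.118.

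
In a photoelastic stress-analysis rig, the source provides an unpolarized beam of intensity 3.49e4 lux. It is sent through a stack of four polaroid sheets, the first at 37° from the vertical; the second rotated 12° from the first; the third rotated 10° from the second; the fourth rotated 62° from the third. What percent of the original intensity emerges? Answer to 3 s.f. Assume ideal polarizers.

≈ 10.2%

Unpolarized light through the first polarizer → I₁ = 3.49e4 lux/2 = 1.745e+04 lux, polarized at 37°.
I₂ = I₁ · cos²(12°) = 1.745e+04 · 0.9568 = 1.67e+04 lux.
I₃ = I₂ · cos²(10°) = 1.67e+04 · 0.9698 = 1.619e+04 lux.
I₄ = I₃ · cos²(62°) = 1.619e+04 · 0.2204 = 3569 lux.
That is 10.23% of the incident intensity.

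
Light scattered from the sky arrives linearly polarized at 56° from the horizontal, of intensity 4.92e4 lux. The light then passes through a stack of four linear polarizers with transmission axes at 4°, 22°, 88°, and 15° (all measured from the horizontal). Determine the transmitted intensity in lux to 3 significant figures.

I ≈ 239 lux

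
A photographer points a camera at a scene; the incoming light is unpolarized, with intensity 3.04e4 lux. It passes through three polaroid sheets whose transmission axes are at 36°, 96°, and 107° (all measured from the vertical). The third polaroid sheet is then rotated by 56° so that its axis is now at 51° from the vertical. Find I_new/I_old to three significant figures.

Before rotation:
Unpolarized light through the first polarizer → I₁ = ½ I₀, now polarized at 36°.
I₂ = I₁ cos²(96° − 36°) = 0.5 I₀ · cos²(60°) = 0.125 I₀.
I₃ = I₂ cos²(107° − 96°) = 0.125 I₀ · cos²(11°) = 0.1204 I₀.
After rotation:
Unpolarized light through the first polarizer → I₁ = ½ I₀, now polarized at 36°.
I₂ = I₁ cos²(96° − 36°) = 0.5 I₀ · cos²(60°) = 0.125 I₀.
I₃ = I₂ cos²(51° − 96°) = 0.125 I₀ · cos²(45°) = 0.0625 I₀.
Ratio = 0.0625 / 0.1204 = 0.5189.

I_new/I_old ≈ 0.519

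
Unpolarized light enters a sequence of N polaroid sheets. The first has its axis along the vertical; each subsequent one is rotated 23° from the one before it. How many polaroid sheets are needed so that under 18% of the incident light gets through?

N = 8

First polarizer halves the unpolarized light: factor 1/2.
Each further stage multiplies by cos²(23°) = 0.8473.
After N polarizers: T = 0.5·0.8473^(N−1). Require T < 0.18 ⇒ N−1 > ln(0.18/0.5)/ln(0.8473) = 6.17, so N−1 ≥ 7 and N = 8.
Check: N=8 gives T = 0.1568 < 0.18; N=7 gives T = 0.185.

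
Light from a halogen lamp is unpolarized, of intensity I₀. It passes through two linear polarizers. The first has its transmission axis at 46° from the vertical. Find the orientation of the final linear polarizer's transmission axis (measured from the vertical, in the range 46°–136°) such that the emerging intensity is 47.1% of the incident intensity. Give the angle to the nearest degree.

Unpolarized light through the first polarizer → I₁ = ½ I₀, now polarized at 46°.
Need I₂/I₀ = 0.471, so cos²(θ − 46°) = 0.471 / 0.5 = 0.942.
θ − 46° = arccos(√0.942) = 13.9°, giving θ ≈ 46 + 13.9 = 59.9°.

θ ≈ 60°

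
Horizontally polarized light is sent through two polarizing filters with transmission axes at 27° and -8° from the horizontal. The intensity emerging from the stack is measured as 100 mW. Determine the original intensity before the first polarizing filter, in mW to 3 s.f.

I₀ ≈ 188 mW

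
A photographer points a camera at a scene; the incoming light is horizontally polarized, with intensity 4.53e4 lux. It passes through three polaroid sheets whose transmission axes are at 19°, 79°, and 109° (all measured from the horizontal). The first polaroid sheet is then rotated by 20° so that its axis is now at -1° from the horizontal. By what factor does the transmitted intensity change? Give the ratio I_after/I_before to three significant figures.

I_new/I_old ≈ 0.135

Before rotation:
By Malus's law, I₁ = I₀ cos²(19° − 0°) = I₀ cos²(19°) = 0.894 I₀.
I₂ = I₁ cos²(79° − 19°) = 0.894 I₀ · cos²(60°) = 0.2235 I₀.
I₃ = I₂ cos²(109° − 79°) = 0.2235 I₀ · cos²(30°) = 0.1676 I₀.
After rotation:
I₁ = I₀ cos²(-1° − 0°) = I₀ cos²(1°) = 0.9997 I₀.
I₂ = I₁ cos²(79° + 1°) = 0.9997 I₀ · cos²(80°) = 0.03014 I₀.
I₃ = I₂ cos²(109° − 79°) = 0.03014 I₀ · cos²(30°) = 0.02261 I₀.
Ratio = 0.02261 / 0.1676 = 0.1349.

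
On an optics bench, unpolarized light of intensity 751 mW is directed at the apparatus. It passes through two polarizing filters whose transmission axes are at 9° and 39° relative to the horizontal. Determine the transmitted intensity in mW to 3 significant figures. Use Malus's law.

I ≈ 282 mW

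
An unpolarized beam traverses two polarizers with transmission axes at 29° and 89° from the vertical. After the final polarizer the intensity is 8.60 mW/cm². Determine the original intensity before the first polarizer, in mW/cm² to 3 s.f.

I₀ ≈ 68.8 mW/cm²

Unpolarized light through the first polarizer → I₁ = ½ I₀, now polarized at 29°.
I₂ = I₁ cos²(89° − 29°) = 0.5 I₀ · cos²(60°) = 0.125 I₀.
So 8.60 mW/cm² = 0.125 I₀, giving I₀ = 8.60/0.125 = 68.8 mW/cm².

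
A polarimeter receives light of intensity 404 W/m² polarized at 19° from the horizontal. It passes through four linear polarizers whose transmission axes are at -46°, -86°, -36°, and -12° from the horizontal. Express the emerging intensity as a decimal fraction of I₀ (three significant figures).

I₁ = 404 W/m² · cos²(65°) = 72.16 W/m².
I₂ = I₁ · cos²(40°) = 72.16 · 0.5868 = 42.34 W/m².
I₃ = I₂ · cos²(50°) = 42.34 · 0.4132 = 17.5 W/m².
I₄ = I₃ · cos²(24°) = 17.5 · 0.8346 = 14.6 W/m².
Transmitted fraction = 0.03614.

I/I₀ ≈ 0.0361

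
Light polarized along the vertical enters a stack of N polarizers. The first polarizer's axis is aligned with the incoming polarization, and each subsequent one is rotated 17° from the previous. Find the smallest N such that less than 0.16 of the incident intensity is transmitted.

First polarizer is aligned with the polarization: full transmission.
Each further stage multiplies by cos²(17°) = 0.9145.
After N polarizers: T = 0.9145^(N−1). Require T < 0.16 ⇒ N−1 > ln(0.16)/ln(0.9145) = 20.51, so N−1 ≥ 21 and N = 22.
Check: N=22 gives T = 0.1531 < 0.16; N=21 gives T = 0.1674.

N = 22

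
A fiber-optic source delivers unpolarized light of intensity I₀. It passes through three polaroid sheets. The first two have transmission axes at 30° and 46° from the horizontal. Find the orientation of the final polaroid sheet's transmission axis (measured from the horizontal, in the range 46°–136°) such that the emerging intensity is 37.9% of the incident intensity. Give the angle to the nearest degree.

θ ≈ 71°

Unpolarized light through the first polarizer → I₁ = ½ I₀, now polarized at 30°.
I₂ = I₁ cos²(46° − 30°) = 0.5 I₀ · cos²(16°) = 0.462 I₀.
Need I₃/I₀ = 0.379, so cos²(θ − 46°) = 0.379 / 0.462 = 0.8203.
θ − 46° = arccos(√0.8203) = 25.1°, giving θ ≈ 46 + 25.1 = 71.1°.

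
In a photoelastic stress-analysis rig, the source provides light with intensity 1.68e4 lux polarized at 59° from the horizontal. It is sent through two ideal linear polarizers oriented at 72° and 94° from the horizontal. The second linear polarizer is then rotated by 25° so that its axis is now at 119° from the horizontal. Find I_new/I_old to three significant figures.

Before rotation:
I₁ = I₀ cos²(72° − 59°) = I₀ cos²(13°) = 0.9494 I₀.
I₂ = I₁ cos²(94° − 72°) = 0.9494 I₀ · cos²(22°) = 0.8162 I₀.
After rotation:
I₁ = I₀ cos²(72° − 59°) = I₀ cos²(13°) = 0.9494 I₀.
I₂ = I₁ cos²(119° − 72°) = 0.9494 I₀ · cos²(47°) = 0.4416 I₀.
Ratio = 0.4416 / 0.8162 = 0.541.

I_new/I_old ≈ 0.541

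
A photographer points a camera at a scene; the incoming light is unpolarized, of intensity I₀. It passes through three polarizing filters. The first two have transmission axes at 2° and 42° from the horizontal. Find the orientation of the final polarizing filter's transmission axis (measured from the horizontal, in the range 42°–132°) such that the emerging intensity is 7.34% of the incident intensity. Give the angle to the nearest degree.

Unpolarized light through the first polarizer → I₁ = ½ I₀, now polarized at 2°.
I₂ = I₁ cos²(42° − 2°) = 0.5 I₀ · cos²(40°) = 0.2934 I₀.
Need I₃/I₀ = 0.0734, so cos²(θ − 42°) = 0.0734 / 0.2934 = 0.2502.
θ − 42° = arccos(√0.2502) = 60.0°, giving θ ≈ 42 + 60.0 = 102.0°.

θ ≈ 102°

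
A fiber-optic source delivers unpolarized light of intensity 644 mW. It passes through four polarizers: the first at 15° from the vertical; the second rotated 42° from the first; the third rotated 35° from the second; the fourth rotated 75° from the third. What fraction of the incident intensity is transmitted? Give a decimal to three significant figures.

Unpolarized light through the first polarizer → I₁ = 644 mW/2 = 322 mW, polarized at 15°.
I₂ = I₁ · cos²(42°) = 322 · 0.5523 = 177.8 mW.
I₃ = I₂ · cos²(35°) = 177.8 · 0.671 = 119.3 mW.
I₄ = I₃ · cos²(75°) = 119.3 · 0.06699 = 7.993 mW.
Transmitted fraction = 0.01241.

I/I₀ ≈ 0.0124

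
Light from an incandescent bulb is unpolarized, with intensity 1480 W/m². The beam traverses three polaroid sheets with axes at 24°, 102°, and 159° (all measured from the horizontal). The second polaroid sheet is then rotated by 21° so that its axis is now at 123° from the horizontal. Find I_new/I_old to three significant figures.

Before rotation:
Unpolarized light through the first polarizer → I₁ = ½ I₀, now polarized at 24°.
I₂ = I₁ cos²(102° − 24°) = 0.5 I₀ · cos²(78°) = 0.02161 I₀.
I₃ = I₂ cos²(159° − 102°) = 0.02161 I₀ · cos²(57°) = 0.006411 I₀.
After rotation:
Unpolarized light through the first polarizer → I₁ = ½ I₀, now polarized at 24°.
Angle between axes 1 and 2: 81°. I₂ = 0.5 I₀ · cos²(81°) = 0.01224 I₀.
I₃ = I₂ cos²(159° − 123°) = 0.01224 I₀ · cos²(36°) = 0.008008 I₀.
Ratio = 0.008008 / 0.006411 = 1.249.

I_new/I_old ≈ 1.25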